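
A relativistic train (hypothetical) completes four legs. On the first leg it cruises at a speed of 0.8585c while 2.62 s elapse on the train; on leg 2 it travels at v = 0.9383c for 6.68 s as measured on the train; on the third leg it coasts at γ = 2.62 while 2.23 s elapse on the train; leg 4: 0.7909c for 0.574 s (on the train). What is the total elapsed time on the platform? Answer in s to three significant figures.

Δt = 31.2 s

Leg 1: γ = 1/√(1 − 0.8585²) = 1/√0.2630 = 1.950; Δt_1 = 1.950 × 2.62 = 5.109 s.
Leg 2: γ = 1/√(1 − 0.9383²) = 1/√0.1196 = 2.892; Δt_2 = 2.892 × 6.68 = 19.32 s.
Leg 3: γ = 2.62; Δt_3 = 2.620 × 2.23 = 5.843 s.
Leg 4: γ = 1/√(1 − 0.7909²) = 1/√0.3745 = 1.634; Δt_4 = 1.634 × 0.574 = 0.9380 s.
Total: 5.109 + 19.32 + 5.843 + 0.9380 s.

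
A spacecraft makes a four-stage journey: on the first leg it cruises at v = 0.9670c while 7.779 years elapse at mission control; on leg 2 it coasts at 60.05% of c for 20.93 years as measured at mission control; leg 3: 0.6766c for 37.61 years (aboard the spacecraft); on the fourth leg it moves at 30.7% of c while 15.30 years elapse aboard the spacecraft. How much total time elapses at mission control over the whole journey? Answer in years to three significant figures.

Δt = 95.9 years

Leg 1: 7.779 years is already measured at mission control.
Leg 2: 20.93 years is already measured at mission control.
Leg 3: γ = 1/√(1 − 0.6766²) = 1/√0.5422 = 1.358; Δt_3 = 1.358 × 37.61 = 51.08 years.
Leg 4: β = 0.307; γ = 1/√(1 − 0.307²) = 1/√0.9058 = 1.051; Δt_4 = 1.051 × 15.30 = 16.08 years.
Total: 7.779 + 20.93 + 51.08 + 16.08 years.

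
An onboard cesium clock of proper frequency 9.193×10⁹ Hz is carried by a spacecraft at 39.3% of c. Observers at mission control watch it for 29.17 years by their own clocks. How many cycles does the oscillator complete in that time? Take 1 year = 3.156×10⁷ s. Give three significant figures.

N = 7.78×10¹⁸

β = 0.393; γ = 1/√(1 − 0.393²) = 1/√0.8456 = 1.088
During 29.17 years of lab time, the oscillator's proper time advances by τ = Δt/γ = 29.17/1.088 = 26.82 years = 8.465×10⁸ s.
N = f × τ = 9.193×10⁹ × 8.465×10⁸ = 7.782×10¹⁸.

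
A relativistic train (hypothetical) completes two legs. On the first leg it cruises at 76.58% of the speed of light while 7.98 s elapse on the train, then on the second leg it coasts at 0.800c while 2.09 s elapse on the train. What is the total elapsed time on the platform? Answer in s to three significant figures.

Leg 1: β = 0.7658; γ = 1/√(1 − 0.7658²) = 1/√0.4136 = 1.555; Δt_1 = 1.555 × 7.98 = 12.41 s.
Leg 2: γ = 1/√(1 − 0.800²) = 5/3 ≈ 1.667; Δt_2 = 1.667 × 2.09 = 3.483 s.
Total: 12.41 + 3.483 s.

Δt = 15.9 s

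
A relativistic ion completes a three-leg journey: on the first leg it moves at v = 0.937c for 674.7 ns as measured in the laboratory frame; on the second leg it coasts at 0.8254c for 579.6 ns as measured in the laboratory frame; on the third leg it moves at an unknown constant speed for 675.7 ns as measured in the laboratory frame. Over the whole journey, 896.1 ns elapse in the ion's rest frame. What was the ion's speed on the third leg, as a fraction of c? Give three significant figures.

β = 0.870

Leg 1: γ = 1/√(1 − 0.937²) = 1/√0.1220 = 2.863; τ_1 = 674.7/2.863 = 235.7 ns.
Leg 2: γ = 1/√(1 − 0.8254²) = 1/√0.3187 = 1.771; τ_2 = 579.6/1.771 = 327.2 ns.
Leg 3: speed unknown; τ_3 = 675.7/γ_3.
Total proper time: 235.7 + 327.2 + τ_3 = 896.1, so τ_3 = 896.1 − 562.9 = 333.2 ns.
γ_3 = 675.7/333.2 = 2.028; β = √(1 − 1/γ²) = √0.7568.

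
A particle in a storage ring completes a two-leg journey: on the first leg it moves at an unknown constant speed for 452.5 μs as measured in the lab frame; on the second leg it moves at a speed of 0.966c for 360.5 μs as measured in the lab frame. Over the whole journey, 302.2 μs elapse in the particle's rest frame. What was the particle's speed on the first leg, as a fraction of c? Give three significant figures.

Leg 1: speed unknown; τ_1 = 452.5/γ_1.
Leg 2: γ = 1/√(1 − 0.966²) = 1/√0.06684 = 3.868; τ_2 = 360.5/3.868 = 93.20 μs.
Total proper time: τ_1 + 93.20 = 302.2, so τ_1 = 302.2 − 93.20 = 209.0 μs.
γ_1 = 452.5/209.0 = 2.165; β = √(1 − 1/γ²) = √0.7867.

β = 0.887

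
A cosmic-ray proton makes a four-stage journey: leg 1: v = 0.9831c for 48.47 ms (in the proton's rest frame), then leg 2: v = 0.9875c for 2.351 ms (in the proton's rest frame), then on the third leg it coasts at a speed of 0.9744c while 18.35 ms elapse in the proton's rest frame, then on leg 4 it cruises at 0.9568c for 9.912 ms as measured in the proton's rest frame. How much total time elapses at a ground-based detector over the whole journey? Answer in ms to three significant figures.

Δt = 395 ms

Leg 1: γ = 1/√(1 − 0.9831²) = 1/√0.03351 = 5.462; Δt_1 = 5.462 × 48.47 = 264.8 ms.
Leg 2: γ = 1/√(1 − 0.9875²) = 1/√0.02484 = 6.344; Δt_2 = 6.344 × 2.351 = 14.92 ms.
Leg 3: γ = 1/√(1 − 0.9744²) = 1/√0.05054 = 4.448; Δt_3 = 4.448 × 18.35 = 81.62 ms.
Leg 4: γ = 1/√(1 − 0.9568²) = 1/√0.08453 = 3.439; Δt_4 = 3.439 × 9.912 = 34.09 ms.
Total: 264.8 + 14.92 + 81.62 + 34.09 ms.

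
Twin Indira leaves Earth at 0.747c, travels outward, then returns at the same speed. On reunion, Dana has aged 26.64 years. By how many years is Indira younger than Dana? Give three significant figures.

γ = 1/√(1 − 0.747²) = 1/√0.4420 = 1.504
Indira's elapsed proper time: τ = 26.64/1.504 = 17.71 years.
Age gap = Δt − τ = 26.64 − 17.71 years.

Δt − τ = 8.93 years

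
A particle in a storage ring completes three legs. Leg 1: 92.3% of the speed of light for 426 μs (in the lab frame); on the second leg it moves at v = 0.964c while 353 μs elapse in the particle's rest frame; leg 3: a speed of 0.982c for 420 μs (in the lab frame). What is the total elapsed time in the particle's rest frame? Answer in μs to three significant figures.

Leg 1: β = 0.923; γ = 1/√(1 − 0.923²) = 1/√0.1481 = 2.599; τ_1 = 426/2.599 = 163.9 μs.
Leg 2: 353 μs is already measured in the particle's rest frame.
Leg 3: γ = 1/√(1 − 0.982²) = 1/√0.03568 = 5.294; τ_3 = 420/5.294 = 79.33 μs.
Total: 163.9 + 353.0 + 79.33 μs.

τ = 596 μs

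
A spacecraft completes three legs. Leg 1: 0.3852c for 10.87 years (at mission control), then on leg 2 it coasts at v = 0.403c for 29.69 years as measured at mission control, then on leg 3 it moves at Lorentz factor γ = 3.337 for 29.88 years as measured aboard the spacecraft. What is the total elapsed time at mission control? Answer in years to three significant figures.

Leg 1: 10.87 years is already measured at mission control.
Leg 2: 29.69 years is already measured at mission control.
Leg 3: γ = 3.337; Δt_3 = 3.337 × 29.88 = 99.71 years.
Total: 10.87 + 29.69 + 99.71 years.

Δt = 140 years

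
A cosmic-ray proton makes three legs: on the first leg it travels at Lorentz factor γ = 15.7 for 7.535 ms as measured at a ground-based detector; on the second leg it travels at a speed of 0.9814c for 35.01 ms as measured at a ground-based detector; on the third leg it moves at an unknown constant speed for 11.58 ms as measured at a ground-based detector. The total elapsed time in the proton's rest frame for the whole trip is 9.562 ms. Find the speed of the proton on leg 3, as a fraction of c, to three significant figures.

β = 0.979

Leg 1: γ = 15.7; τ_1 = 7.535/15.70 = 0.4799 ms.
Leg 2: γ = 1/√(1 − 0.9814²) = 1/√0.03685 = 5.209; τ_2 = 35.01/5.209 = 6.721 ms.
Leg 3: speed unknown; τ_3 = 11.58/γ_3.
Total proper time: 0.4799 + 6.721 + τ_3 = 9.562, so τ_3 = 9.562 − 7.201 = 2.361 ms.
γ_3 = 11.58/2.361 = 4.905; β = √(1 − 1/γ²) = √0.9584.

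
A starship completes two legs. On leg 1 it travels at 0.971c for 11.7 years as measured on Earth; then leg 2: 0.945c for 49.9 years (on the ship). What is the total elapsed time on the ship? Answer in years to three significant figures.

Leg 1: γ = 1/√(1 − 0.971²) = 1/√0.05716 = 4.183; τ_1 = 11.7/4.183 = 2.797 years.
Leg 2: 49.9 years is already measured on the ship.
Total: 2.797 + 49.90 years.

τ = 52.7 years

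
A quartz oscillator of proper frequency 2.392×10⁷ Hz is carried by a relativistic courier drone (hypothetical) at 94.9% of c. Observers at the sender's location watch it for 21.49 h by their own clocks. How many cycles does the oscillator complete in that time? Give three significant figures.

N = 5.83×10¹¹

β = 0.949; γ = 1/√(1 − 0.949²) = 1/√0.09940 = 3.172
During 21.49 h of lab time, the oscillator's proper time advances by τ = Δt/γ = 21.49/3.172 = 6.775 h = 2.439×10⁴ s.
N = f × τ = 2.392×10⁷ × 2.439×10⁴ = 5.834×10¹¹.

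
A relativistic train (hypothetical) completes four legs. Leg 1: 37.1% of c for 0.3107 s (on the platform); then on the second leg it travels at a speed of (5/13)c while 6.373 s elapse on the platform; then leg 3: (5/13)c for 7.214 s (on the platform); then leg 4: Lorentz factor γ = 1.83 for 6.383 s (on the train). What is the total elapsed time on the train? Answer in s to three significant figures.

τ = 19.2 s

Leg 1: β = 0.371; γ = 1/√(1 − 0.371²) = 1/√0.8624 = 1.077; τ_1 = 0.3107/1.077 = 0.2885 s.
Leg 2: γ = 1/√(1 − (5/13)²) = 13/12 ≈ 1.083; τ_2 = 6.373/1.083 = 5.883 s.
Leg 3: γ = 1/√(1 − (5/13)²) = 13/12 ≈ 1.083; τ_3 = 7.214/1.083 = 6.659 s.
Leg 4: 6.383 s is already measured on the train.
Total: 0.2885 + 5.883 + 6.659 + 6.383 s.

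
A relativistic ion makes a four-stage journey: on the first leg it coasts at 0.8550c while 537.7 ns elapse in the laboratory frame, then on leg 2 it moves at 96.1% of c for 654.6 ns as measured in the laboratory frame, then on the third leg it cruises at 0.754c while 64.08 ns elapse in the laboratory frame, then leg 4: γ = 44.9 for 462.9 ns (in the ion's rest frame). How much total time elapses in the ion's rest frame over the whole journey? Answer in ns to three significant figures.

Leg 1: γ = 1/√(1 − 0.8550²) = 1/√0.2690 = 1.928; τ_1 = 537.7/1.928 = 278.9 ns.
Leg 2: β = 0.961; γ = 1/√(1 − 0.961²) = 1/√0.07648 = 3.616; τ_2 = 654.6/3.616 = 181.0 ns.
Leg 3: γ = 1/√(1 − 0.754²) = 1/√0.4315 = 1.522; τ_3 = 64.08/1.522 = 42.09 ns.
Leg 4: 462.9 ns is already measured in the ion's rest frame.
Total: 278.9 + 181.0 + 42.09 + 462.9 ns.

τ = 965 ns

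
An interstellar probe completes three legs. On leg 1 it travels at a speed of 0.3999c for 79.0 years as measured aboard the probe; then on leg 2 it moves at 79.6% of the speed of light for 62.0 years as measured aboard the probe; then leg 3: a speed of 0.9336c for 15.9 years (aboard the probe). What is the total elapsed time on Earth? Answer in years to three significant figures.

Δt = 233 years

Leg 1: γ = 1/√(1 − 0.3999²) = 1/√0.8401 = 1.091; Δt_1 = 1.091 × 79.0 = 86.19 years.
Leg 2: β = 0.796; γ = 1/√(1 − 0.796²) = 1/√0.3664 = 1.652; Δt_2 = 1.652 × 62.0 = 102.4 years.
Leg 3: γ = 1/√(1 − 0.9336²) = 1/√0.1284 = 2.791; Δt_3 = 2.791 × 15.9 = 44.37 years.
Total: 86.19 + 102.4 + 44.37 years.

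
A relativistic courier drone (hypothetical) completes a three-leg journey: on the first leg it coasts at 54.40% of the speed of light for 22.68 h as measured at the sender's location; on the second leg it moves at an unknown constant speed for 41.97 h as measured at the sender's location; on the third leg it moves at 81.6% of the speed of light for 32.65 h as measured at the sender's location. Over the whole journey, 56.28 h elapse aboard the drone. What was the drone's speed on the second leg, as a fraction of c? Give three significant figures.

Leg 1: β = 0.5440; γ = 1/√(1 − 0.5440²) = 1/√0.7041 = 1.192; τ_1 = 22.68/1.192 = 19.03 h.
Leg 2: speed unknown; τ_2 = 41.97/γ_2.
Leg 3: β = 0.816; γ = 1/√(1 − 0.816²) = 1/√0.3341 = 1.730; τ_3 = 32.65/1.730 = 18.87 h.
Total proper time: 19.03 + τ_2 + 18.87 = 56.28, so τ_2 = 56.28 − 37.90 = 18.38 h.
γ_2 = 41.97/18.38 = 2.284; β = √(1 − 1/γ²) = √0.8083.

β = 0.899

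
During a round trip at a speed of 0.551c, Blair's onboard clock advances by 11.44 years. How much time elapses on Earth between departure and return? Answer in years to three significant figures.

Δt = 13.7 years

γ = 1/√(1 − 0.551²) = 1/√0.6964 = 1.198
Earth-frame duration is the dilated interval: Δt = γτ = 1.198 × 11.44 years.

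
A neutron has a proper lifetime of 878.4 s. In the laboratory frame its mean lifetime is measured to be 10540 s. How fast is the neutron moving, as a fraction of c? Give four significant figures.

γ = Δt/τ₀ = 10540/878.4 = 12.00
β = √(1 − 1/γ²) = √(1 − 0.006945) = √0.9931

β = 0.9965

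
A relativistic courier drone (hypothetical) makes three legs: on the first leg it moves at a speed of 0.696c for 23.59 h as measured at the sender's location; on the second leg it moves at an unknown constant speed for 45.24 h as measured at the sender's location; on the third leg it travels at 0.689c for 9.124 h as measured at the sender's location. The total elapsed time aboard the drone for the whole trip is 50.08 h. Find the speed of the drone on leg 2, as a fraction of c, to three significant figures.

β = 0.810

Leg 1: γ = 1/√(1 − 0.696²) = 1/√0.5156 = 1.393; τ_1 = 23.59/1.393 = 16.94 h.
Leg 2: speed unknown; τ_2 = 45.24/γ_2.
Leg 3: γ = 1/√(1 − 0.689²) = 1/√0.5253 = 1.380; τ_3 = 9.124/1.380 = 6.613 h.
Total proper time: 16.94 + τ_2 + 6.613 = 50.08, so τ_2 = 50.08 − 23.55 = 26.53 h.
γ_2 = 45.24/26.53 = 1.705; β = √(1 − 1/γ²) = √0.6561.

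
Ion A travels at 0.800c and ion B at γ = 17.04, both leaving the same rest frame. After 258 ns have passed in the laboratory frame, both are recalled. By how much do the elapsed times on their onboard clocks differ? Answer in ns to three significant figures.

|τ_A − τ_B| = 140 ns

A: γ = 1/√(1 − 0.800²) = 5/3 ≈ 1.667; τ_A = 258/1.667 = 154.8 ns.
B: γ = 17.04; τ_B = 258/17.04 = 15.14 ns.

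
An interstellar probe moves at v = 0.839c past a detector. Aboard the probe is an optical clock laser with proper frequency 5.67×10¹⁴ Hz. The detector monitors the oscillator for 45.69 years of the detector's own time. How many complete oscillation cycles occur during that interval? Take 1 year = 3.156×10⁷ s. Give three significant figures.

N = 4.45×10²³

γ = 1/√(1 − 0.839²) = 1/√0.2961 = 1.838
During 45.69 years of lab time, the oscillator's proper time advances by τ = Δt/γ = 45.69/1.838 = 24.86 years = 7.846×10⁸ s.
N = f × τ = 5.67×10¹⁴ × 7.846×10⁸ = 4.449×10²³.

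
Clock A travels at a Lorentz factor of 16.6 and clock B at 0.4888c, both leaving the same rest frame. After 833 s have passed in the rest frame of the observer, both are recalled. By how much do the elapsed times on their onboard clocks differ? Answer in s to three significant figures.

A: γ = 16.6; τ_A = 833/16.60 = 50.18 s.
B: γ = 1/√(1 − 0.4888²) = 1/√0.7611 = 1.146; τ_B = 833/1.146 = 726.7 s.

|τ_A − τ_B| = 677 s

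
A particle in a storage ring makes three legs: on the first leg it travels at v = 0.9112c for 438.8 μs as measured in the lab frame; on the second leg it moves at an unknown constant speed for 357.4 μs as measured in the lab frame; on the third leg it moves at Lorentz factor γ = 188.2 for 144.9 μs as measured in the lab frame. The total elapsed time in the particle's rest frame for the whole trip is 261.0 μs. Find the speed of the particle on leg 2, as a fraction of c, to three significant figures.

β = 0.975

Leg 1: γ = 1/√(1 − 0.9112²) = 1/√0.1697 = 2.427; τ_1 = 438.8/2.427 = 180.8 μs.
Leg 2: speed unknown; τ_2 = 357.4/γ_2.
Leg 3: γ = 188.2; τ_3 = 144.9/188.2 = 0.7699 μs.
Total proper time: 180.8 + τ_2 + 0.7699 = 261.0, so τ_2 = 261.0 − 181.5 = 79.46 μs.
γ_2 = 357.4/79.46 = 4.498; β = √(1 − 1/γ²) = √0.9506.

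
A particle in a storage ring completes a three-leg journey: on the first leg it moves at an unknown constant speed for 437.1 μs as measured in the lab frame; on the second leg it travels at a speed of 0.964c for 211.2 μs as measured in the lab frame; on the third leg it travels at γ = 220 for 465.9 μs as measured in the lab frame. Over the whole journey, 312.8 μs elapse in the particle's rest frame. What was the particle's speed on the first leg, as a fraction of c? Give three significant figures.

Leg 1: speed unknown; τ_1 = 437.1/γ_1.
Leg 2: γ = 1/√(1 − 0.964²) = 1/√0.07070 = 3.761; τ_2 = 211.2/3.761 = 56.16 μs.
Leg 3: γ = 220; τ_3 = 465.9/220.0 = 2.118 μs.
Total proper time: τ_1 + 56.16 + 2.118 = 312.8, so τ_1 = 312.8 − 58.28 = 254.5 μs.
γ_1 = 437.1/254.5 = 1.717; β = √(1 − 1/γ²) = √0.6609.

β = 0.813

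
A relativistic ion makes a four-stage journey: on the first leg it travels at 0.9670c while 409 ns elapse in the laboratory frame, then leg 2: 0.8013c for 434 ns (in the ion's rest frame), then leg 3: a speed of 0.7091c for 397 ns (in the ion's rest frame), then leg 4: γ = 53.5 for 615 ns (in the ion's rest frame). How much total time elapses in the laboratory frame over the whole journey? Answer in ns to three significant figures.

Leg 1: 409 ns is already measured in the laboratory frame.
Leg 2: γ = 1/√(1 − 0.8013²) = 1/√0.3579 = 1.672; Δt_2 = 1.672 × 434 = 725.4 ns.
Leg 3: γ = 1/√(1 − 0.7091²) = 1/√0.4972 = 1.418; Δt_3 = 1.418 × 397 = 563.0 ns.
Leg 4: γ = 53.5; Δt_4 = 53.50 × 615 = 3.290×10⁴ ns.
Total: 409.0 + 725.4 + 563.0 + 3.290×10⁴ ns.

Δt = 3.46×10⁴ ns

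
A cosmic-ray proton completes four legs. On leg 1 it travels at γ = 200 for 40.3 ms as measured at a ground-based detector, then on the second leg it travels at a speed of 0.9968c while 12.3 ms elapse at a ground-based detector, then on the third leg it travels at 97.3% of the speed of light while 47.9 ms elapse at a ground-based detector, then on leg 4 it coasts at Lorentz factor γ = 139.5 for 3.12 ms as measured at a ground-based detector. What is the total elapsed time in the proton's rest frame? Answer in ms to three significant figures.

Leg 1: γ = 200; τ_1 = 40.3/200.0 = 0.2015 ms.
Leg 2: γ = 1/√(1 − 0.9968²) = 1/√0.006390 = 12.51; τ_2 = 12.3/12.51 = 0.9832 ms.
Leg 3: β = 0.973; γ = 1/√(1 − 0.973²) = 1/√0.05327 = 4.333; τ_3 = 47.9/4.333 = 11.06 ms.
Leg 4: γ = 139.5; τ_4 = 3.12/139.5 = 0.02237 ms.
Total: 0.2015 + 0.9832 + 11.06 + 0.02237 ms.

τ = 12.3 ms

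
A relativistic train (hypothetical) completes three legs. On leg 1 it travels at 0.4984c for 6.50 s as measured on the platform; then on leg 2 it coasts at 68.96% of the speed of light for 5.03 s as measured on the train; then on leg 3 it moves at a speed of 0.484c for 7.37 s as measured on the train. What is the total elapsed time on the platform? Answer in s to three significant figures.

Δt = 21.9 s

Leg 1: 6.50 s is already measured on the platform.
Leg 2: β = 0.6896; γ = 1/√(1 − 0.6896²) = 1/√0.5245 = 1.381; Δt_2 = 1.381 × 5.03 = 6.946 s.
Leg 3: γ = 1/√(1 − 0.484²) = 1/√0.7657 = 1.143; Δt_3 = 1.143 × 7.37 = 8.422 s.
Total: 6.500 + 6.946 + 8.422 s.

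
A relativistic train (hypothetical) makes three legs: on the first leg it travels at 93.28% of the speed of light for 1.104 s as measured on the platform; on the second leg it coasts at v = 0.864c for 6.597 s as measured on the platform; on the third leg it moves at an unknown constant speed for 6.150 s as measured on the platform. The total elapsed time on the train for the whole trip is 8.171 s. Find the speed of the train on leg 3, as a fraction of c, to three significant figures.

β = 0.690

Leg 1: β = 0.9328; γ = 1/√(1 − 0.9328²) = 1/√0.1299 = 2.775; τ_1 = 1.104/2.775 = 0.3979 s.
Leg 2: γ = 1/√(1 − 0.864²) = 1/√0.2535 = 1.986; τ_2 = 6.597/1.986 = 3.322 s.
Leg 3: speed unknown; τ_3 = 6.150/γ_3.
Total proper time: 0.3979 + 3.322 + τ_3 = 8.171, so τ_3 = 8.171 − 3.719 = 4.452 s.
γ_3 = 6.150/4.452 = 1.382; β = √(1 − 1/γ²) = √0.4761.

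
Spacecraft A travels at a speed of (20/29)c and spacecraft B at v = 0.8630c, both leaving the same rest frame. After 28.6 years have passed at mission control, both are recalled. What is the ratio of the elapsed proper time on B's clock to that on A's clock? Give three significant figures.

τ_B/τ_A = 0.698

A: γ = 1/√(1 − (20/29)²) = 29/21 ≈ 1.381. B: γ = 1/√(1 − 0.8630²) = 1/√0.2552 = 1.979.
τ_A/τ_B = γ_B/γ_A = 1.979/1.381 = 1.433, so τ_B/τ_A = 0.6977.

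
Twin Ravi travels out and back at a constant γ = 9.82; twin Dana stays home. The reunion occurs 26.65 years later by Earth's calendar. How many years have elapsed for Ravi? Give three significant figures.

γ = 9.82
Ravi's clock measures proper time along the trip: τ = Δt/γ = 26.65/9.820 years.

τ = 2.71 years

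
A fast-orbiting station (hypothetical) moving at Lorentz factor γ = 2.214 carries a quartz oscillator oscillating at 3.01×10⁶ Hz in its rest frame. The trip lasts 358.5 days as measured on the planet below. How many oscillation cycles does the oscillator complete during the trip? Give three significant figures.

γ = 2.214
The oscillator's own cycle count is N = f × τ where τ is the proper time aboard the station. τ = Δt/γ = 358.5/2.214 = 161.9 days = 1.399×10⁷ s.
N = 3.01×10⁶ × 1.399×10⁷ = 4.211×10¹³.

N = 4.21×10¹³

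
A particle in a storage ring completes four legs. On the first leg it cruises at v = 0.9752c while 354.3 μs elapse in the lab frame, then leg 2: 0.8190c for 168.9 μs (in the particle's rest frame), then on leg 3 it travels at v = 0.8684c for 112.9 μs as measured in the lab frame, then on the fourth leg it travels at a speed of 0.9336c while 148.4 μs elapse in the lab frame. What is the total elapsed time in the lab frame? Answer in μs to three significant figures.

Leg 1: 354.3 μs is already measured in the lab frame.
Leg 2: γ = 1/√(1 − 0.8190²) = 1/√0.3292 = 1.743; Δt_2 = 1.743 × 168.9 = 294.4 μs.
Leg 3: 112.9 μs is already measured in the lab frame.
Leg 4: 148.4 μs is already measured in the lab frame.
Total: 354.3 + 294.4 + 112.9 + 148.4 μs.

Δt = 910 μs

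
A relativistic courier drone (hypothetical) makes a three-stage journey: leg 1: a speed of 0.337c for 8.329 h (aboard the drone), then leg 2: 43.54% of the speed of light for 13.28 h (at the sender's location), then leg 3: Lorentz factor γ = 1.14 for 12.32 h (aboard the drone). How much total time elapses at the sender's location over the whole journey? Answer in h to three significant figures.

Δt = 36.2 h

Leg 1: γ = 1/√(1 − 0.337²) = 1/√0.8864 = 1.062; Δt_1 = 1.062 × 8.329 = 8.846 h.
Leg 2: 13.28 h is already measured at the sender's location.
Leg 3: γ = 1.14; Δt_3 = 1.140 × 12.32 = 14.04 h.
Total: 8.846 + 13.28 + 14.04 h.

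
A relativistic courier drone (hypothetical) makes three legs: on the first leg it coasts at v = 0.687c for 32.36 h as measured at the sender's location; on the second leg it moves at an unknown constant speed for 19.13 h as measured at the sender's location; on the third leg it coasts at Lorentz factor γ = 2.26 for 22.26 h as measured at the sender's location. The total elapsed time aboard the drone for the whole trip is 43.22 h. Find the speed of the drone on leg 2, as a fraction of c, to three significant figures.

β = 0.857

Leg 1: γ = 1/√(1 − 0.687²) = 1/√0.5280 = 1.376; τ_1 = 32.36/1.376 = 23.51 h.
Leg 2: speed unknown; τ_2 = 19.13/γ_2.
Leg 3: γ = 2.26; τ_3 = 22.26/2.260 = 9.850 h.
Total proper time: 23.51 + τ_2 + 9.850 = 43.22, so τ_2 = 43.22 − 33.36 = 9.856 h.
γ_2 = 19.13/9.856 = 1.941; β = √(1 − 1/γ²) = √0.7346.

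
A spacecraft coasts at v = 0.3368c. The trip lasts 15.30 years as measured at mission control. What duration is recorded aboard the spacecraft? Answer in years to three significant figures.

γ = 1/√(1 − 0.3368²) = 1/√0.8866 = 1.062
The interval measured at mission control is the dilated one; the clock aboard the spacecraft measures the proper time τ = Δt/γ = 15.30/1.062 years.

τ = 14.4 years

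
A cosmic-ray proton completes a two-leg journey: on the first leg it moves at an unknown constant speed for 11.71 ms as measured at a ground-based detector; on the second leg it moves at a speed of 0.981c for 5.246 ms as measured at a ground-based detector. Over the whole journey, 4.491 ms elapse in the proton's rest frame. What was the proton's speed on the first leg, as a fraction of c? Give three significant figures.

Leg 1: speed unknown; τ_1 = 11.71/γ_1.
Leg 2: γ = 1/√(1 − 0.981²) = 1/√0.03764 = 5.154; τ_2 = 5.246/5.154 = 1.018 ms.
Total proper time: τ_1 + 1.018 = 4.491, so τ_1 = 4.491 − 1.018 = 3.473 ms.
γ_1 = 11.71/3.473 = 3.371; β = √(1 − 1/γ²) = √0.9120.

β = 0.955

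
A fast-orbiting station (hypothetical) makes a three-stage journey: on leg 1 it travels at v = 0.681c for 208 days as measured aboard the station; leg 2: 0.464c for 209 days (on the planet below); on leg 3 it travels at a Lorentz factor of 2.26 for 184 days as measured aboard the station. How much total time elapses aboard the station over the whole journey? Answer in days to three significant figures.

τ = 577 days

Leg 1: 208 days is already measured aboard the station.
Leg 2: γ = 1/√(1 − 0.464²) = 1/√0.7847 = 1.129; τ_2 = 209/1.129 = 185.1 days.
Leg 3: 184 days is already measured aboard the station.
Total: 208.0 + 185.1 + 184.0 days.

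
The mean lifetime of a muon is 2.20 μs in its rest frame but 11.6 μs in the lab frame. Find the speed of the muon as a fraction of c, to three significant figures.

γ = Δt/τ₀ = 11.6/2.20 = 5.273
β = √(1 − 1/γ²) = √(1 − 0.03597) = √0.9640

β = 0.982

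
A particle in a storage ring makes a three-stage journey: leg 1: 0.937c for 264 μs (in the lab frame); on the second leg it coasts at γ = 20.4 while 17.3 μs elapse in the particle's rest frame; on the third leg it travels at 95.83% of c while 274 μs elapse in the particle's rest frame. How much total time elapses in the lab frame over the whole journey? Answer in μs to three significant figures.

Δt = 1580 μs

Leg 1: 264 μs is already measured in the lab frame.
Leg 2: γ = 20.4; Δt_2 = 20.40 × 17.3 = 352.9 μs.
Leg 3: β = 0.9583; γ = 1/√(1 − 0.9583²) = 1/√0.08166 = 3.499; Δt_3 = 3.499 × 274 = 958.8 μs.
Total: 264.0 + 352.9 + 958.8 μs.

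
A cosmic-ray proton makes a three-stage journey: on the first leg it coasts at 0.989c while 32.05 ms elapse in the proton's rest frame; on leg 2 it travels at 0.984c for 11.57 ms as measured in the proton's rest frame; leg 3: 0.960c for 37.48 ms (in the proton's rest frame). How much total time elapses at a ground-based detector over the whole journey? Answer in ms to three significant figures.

Leg 1: γ = 1/√(1 − 0.989²) = 1/√0.02188 = 6.761; Δt_1 = 6.761 × 32.05 = 216.7 ms.
Leg 2: γ = 1/√(1 − 0.984²) = 1/√0.03174 = 5.613; Δt_2 = 5.613 × 11.57 = 64.94 ms.
Leg 3: γ = 1/√(1 − 0.960²) = 25/7 ≈ 3.571; Δt_3 = 3.571 × 37.48 = 133.9 ms.
Total: 216.7 + 64.94 + 133.9 ms.

Δt = 415 ms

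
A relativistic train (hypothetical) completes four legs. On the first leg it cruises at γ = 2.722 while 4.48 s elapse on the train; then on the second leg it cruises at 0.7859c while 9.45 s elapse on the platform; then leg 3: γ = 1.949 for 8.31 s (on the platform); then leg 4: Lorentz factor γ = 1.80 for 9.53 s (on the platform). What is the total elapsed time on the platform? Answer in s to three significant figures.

Δt = 39.5 s

Leg 1: γ = 2.722; Δt_1 = 2.722 × 4.48 = 12.19 s.
Leg 2: 9.45 s is already measured on the platform.
Leg 3: 8.31 s is already measured on the platform.
Leg 4: 9.53 s is already measured on the platform.
Total: 12.19 + 9.450 + 8.310 + 9.530 s.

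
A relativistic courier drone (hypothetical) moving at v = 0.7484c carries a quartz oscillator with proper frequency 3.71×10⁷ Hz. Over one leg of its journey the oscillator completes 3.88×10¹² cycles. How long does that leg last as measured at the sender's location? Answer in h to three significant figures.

Δt = 43.8 h

γ = 1/√(1 − 0.7484²) = 1/√0.4399 = 1.508
Proper time for N cycles: τ = N/f = 3.88×10¹²/(3.71×10⁷) = 1.046×10⁵ s = 29.05 h.
Lab-frame duration Δt = γτ = 1.508 × 29.05 = 43.80 h.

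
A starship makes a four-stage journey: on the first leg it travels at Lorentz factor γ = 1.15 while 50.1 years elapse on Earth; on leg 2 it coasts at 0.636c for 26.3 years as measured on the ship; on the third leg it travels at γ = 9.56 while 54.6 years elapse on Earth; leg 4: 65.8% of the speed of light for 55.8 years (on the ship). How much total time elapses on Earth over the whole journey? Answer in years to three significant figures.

Leg 1: 50.1 years is already measured on Earth.
Leg 2: γ = 1/√(1 − 0.636²) = 1/√0.5955 = 1.296; Δt_2 = 1.296 × 26.3 = 34.08 years.
Leg 3: 54.6 years is already measured on Earth.
Leg 4: β = 0.658; γ = 1/√(1 − 0.658²) = 1/√0.5670 = 1.328; Δt_4 = 1.328 × 55.8 = 74.10 years.
Total: 50.10 + 34.08 + 54.60 + 74.10 years.

Δt = 213 years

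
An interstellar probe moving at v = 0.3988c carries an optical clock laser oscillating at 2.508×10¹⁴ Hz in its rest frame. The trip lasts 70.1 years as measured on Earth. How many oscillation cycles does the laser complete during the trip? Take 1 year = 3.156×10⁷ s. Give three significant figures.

N = 5.09×10²³

γ = 1/√(1 − 0.3988²) = 1/√0.8410 = 1.090
The oscillator's own cycle count is N = f × τ where τ is the proper time aboard the probe. τ = Δt/γ = 70.1/1.090 = 64.28 years = 2.029×10⁹ s.
N = 2.508×10¹⁴ × 2.029×10⁹ = 5.088×10²³.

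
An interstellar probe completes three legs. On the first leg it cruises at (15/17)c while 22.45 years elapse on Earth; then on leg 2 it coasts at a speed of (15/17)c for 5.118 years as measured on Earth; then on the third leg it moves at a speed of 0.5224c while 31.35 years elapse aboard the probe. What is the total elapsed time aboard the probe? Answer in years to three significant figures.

Leg 1: γ = 1/√(1 − (15/17)²) = 17/8 = 2.125; τ_1 = 22.45/2.125 = 10.56 years.
Leg 2: γ = 1/√(1 − (15/17)²) = 17/8 = 2.125; τ_2 = 5.118/2.125 = 2.408 years.
Leg 3: 31.35 years is already measured aboard the probe.
Total: 10.56 + 2.408 + 31.35 years.

τ = 44.3 years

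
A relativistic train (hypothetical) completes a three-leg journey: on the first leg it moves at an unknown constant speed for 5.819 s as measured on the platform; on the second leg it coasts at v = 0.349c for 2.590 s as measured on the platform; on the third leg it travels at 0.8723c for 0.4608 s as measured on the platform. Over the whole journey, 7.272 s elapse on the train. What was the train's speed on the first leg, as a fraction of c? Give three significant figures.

Leg 1: speed unknown; τ_1 = 5.819/γ_1.
Leg 2: γ = 1/√(1 − 0.349²) = 1/√0.8782 = 1.067; τ_2 = 2.590/1.067 = 2.427 s.
Leg 3: γ = 1/√(1 − 0.8723²) = 1/√0.2391 = 2.045; τ_3 = 0.4608/2.045 = 0.2253 s.
Total proper time: τ_1 + 2.427 + 0.2253 = 7.272, so τ_1 = 7.272 − 2.652 = 4.620 s.
γ_1 = 5.819/4.620 = 1.260; β = √(1 − 1/γ²) = √0.3698.

β = 0.608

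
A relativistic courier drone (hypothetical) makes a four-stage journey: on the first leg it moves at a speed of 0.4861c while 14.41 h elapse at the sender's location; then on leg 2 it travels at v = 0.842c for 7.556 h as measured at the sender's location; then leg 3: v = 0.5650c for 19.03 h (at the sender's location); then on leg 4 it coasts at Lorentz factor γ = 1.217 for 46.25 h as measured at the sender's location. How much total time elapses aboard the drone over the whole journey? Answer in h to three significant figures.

Leg 1: γ = 1/√(1 − 0.4861²) = 1/√0.7637 = 1.144; τ_1 = 14.41/1.144 = 12.59 h.
Leg 2: γ = 1/√(1 − 0.842²) = 1/√0.2910 = 1.854; τ_2 = 7.556/1.854 = 4.076 h.
Leg 3: γ = 1/√(1 − 0.5650²) = 1/√0.6808 = 1.212; τ_3 = 19.03/1.212 = 15.70 h.
Leg 4: γ = 1.217; τ_4 = 46.25/1.217 = 38.00 h.
Total: 12.59 + 4.076 + 15.70 + 38.00 h.

τ = 70.4 h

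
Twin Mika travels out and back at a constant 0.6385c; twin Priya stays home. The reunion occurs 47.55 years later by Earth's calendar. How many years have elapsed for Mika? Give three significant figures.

γ = 1/√(1 − 0.6385²) = 1/√0.5923 = 1.299
Mika's clock measures proper time along the trip: τ = Δt/γ = 47.55/1.299 years.

τ = 36.6 years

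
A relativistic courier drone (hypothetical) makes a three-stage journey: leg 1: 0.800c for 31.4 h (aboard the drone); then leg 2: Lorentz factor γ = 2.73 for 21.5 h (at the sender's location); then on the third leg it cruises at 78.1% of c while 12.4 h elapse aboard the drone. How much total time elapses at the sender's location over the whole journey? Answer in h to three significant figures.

Δt = 93.7 h

Leg 1: γ = 1/√(1 − 0.800²) = 5/3 ≈ 1.667; Δt_1 = 1.667 × 31.4 = 52.33 h.
Leg 2: 21.5 h is already measured at the sender's location.
Leg 3: β = 0.781; γ = 1/√(1 − 0.781²) = 1/√0.3900 = 1.601; Δt_3 = 1.601 × 12.4 = 19.85 h.
Total: 52.33 + 21.50 + 19.85 h.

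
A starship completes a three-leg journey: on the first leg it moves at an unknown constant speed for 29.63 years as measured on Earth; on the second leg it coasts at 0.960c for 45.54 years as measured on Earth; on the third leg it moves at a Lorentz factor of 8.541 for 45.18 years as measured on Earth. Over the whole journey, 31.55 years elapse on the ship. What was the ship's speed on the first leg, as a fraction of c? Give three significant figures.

β = 0.890

Leg 1: speed unknown; τ_1 = 29.63/γ_1.
Leg 2: γ = 1/√(1 − 0.960²) = 25/7 ≈ 3.571; τ_2 = 45.54/3.571 = 12.75 years.
Leg 3: γ = 8.541; τ_3 = 45.18/8.541 = 5.290 years.
Total proper time: τ_1 + 12.75 + 5.290 = 31.55, so τ_1 = 31.55 − 18.04 = 13.51 years.
γ_1 = 29.63/13.51 = 2.193; β = √(1 − 1/γ²) = √0.7921.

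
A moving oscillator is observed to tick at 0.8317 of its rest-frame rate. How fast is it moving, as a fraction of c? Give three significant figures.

Rate ratio = 1/γ, so γ = 1/0.8317 = 1.202.
β = √(1 − 1/γ²) = √(1 − 0.8317²) = √0.3083

β = 0.555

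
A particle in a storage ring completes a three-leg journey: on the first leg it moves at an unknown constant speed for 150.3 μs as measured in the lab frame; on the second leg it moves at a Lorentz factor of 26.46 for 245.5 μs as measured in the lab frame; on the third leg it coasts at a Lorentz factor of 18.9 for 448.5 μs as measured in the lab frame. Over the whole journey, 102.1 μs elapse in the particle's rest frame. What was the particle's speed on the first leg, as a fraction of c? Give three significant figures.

β = 0.888

Leg 1: speed unknown; τ_1 = 150.3/γ_1.
Leg 2: γ = 26.46; τ_2 = 245.5/26.46 = 9.278 μs.
Leg 3: γ = 18.9; τ_3 = 448.5/18.90 = 23.73 μs.
Total proper time: τ_1 + 9.278 + 23.73 = 102.1, so τ_1 = 102.1 − 33.01 = 69.09 μs.
γ_1 = 150.3/69.09 = 2.175; β = √(1 − 1/γ²) = √0.7887.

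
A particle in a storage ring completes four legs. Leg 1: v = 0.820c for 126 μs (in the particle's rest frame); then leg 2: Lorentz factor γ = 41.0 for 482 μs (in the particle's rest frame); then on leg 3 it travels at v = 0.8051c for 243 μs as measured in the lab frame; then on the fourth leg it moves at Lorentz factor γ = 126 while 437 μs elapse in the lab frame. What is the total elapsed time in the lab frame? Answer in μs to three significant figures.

Leg 1: γ = 1/√(1 − 0.820²) = 1/√0.3276 = 1.747; Δt_1 = 1.747 × 126 = 220.1 μs.
Leg 2: γ = 41.0; Δt_2 = 41.00 × 482 = 1.976×10⁴ μs.
Leg 3: 243 μs is already measured in the lab frame.
Leg 4: 437 μs is already measured in the lab frame.
Total: 220.1 + 1.976×10⁴ + 243.0 + 437.0 μs.

Δt = 2.07×10⁴ μs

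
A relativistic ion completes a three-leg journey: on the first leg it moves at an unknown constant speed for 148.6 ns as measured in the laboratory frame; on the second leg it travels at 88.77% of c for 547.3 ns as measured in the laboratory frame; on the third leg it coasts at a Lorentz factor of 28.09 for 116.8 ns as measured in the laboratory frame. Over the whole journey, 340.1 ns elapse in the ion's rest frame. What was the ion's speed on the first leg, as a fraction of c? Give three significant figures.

β = 0.825

Leg 1: speed unknown; τ_1 = 148.6/γ_1.
Leg 2: β = 0.8877; γ = 1/√(1 − 0.8877²) = 1/√0.2120 = 2.172; τ_2 = 547.3/2.172 = 252.0 ns.
Leg 3: γ = 28.09; τ_3 = 116.8/28.09 = 4.158 ns.
Total proper time: τ_1 + 252.0 + 4.158 = 340.1, so τ_1 = 340.1 − 256.1 = 83.95 ns.
γ_1 = 148.6/83.95 = 1.770; β = √(1 − 1/γ²) = √0.6808.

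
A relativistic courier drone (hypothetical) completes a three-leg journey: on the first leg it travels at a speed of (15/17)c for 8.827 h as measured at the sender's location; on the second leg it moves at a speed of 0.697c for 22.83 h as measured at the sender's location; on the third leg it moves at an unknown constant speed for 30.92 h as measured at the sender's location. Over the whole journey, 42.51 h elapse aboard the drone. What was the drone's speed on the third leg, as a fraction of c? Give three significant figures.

Leg 1: γ = 1/√(1 − (15/17)²) = 17/8 = 2.125; τ_1 = 8.827/2.125 = 4.154 h.
Leg 2: γ = 1/√(1 − 0.697²) = 1/√0.5142 = 1.395; τ_2 = 22.83/1.395 = 16.37 h.
Leg 3: speed unknown; τ_3 = 30.92/γ_3.
Total proper time: 4.154 + 16.37 + τ_3 = 42.51, so τ_3 = 42.51 − 20.52 = 21.99 h.
γ_3 = 30.92/21.99 = 1.406; β = √(1 − 1/γ²) = √0.4944.

β = 0.703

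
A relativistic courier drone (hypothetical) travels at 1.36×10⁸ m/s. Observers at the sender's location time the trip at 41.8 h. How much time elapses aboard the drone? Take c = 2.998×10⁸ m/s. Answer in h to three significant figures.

β = 1.36×10⁸/2.998×10⁸ = 0.4536; γ = 1/√(1 − 0.4536²) = 1.122
The interval measured at the sender's location is the dilated one; the clock aboard the drone measures the proper time τ = Δt/γ = 41.8/1.122 h.

τ = 37.3 h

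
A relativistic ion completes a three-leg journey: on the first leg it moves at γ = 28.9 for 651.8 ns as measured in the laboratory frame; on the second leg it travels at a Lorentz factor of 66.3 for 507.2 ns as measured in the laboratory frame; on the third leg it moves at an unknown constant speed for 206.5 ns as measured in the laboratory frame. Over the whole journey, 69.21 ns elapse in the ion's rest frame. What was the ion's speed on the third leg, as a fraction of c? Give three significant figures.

Leg 1: γ = 28.9; τ_1 = 651.8/28.90 = 22.55 ns.
Leg 2: γ = 66.3; τ_2 = 507.2/66.30 = 7.650 ns.
Leg 3: speed unknown; τ_3 = 206.5/γ_3.
Total proper time: 22.55 + 7.650 + τ_3 = 69.21, so τ_3 = 69.21 − 30.20 = 39.01 ns.
γ_3 = 206.5/39.01 = 5.294; β = √(1 − 1/γ²) = √0.9643.

β = 0.982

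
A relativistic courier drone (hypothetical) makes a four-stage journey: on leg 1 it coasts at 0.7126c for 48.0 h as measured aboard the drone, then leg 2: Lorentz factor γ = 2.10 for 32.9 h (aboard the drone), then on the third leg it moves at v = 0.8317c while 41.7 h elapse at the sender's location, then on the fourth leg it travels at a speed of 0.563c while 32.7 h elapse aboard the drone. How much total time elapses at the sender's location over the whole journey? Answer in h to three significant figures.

Δt = 219 h

Leg 1: γ = 1/√(1 − 0.7126²) = 1/√0.4922 = 1.425; Δt_1 = 1.425 × 48.0 = 68.42 h.
Leg 2: γ = 2.10; Δt_2 = 2.100 × 32.9 = 69.09 h.
Leg 3: 41.7 h is already measured at the sender's location.
Leg 4: γ = 1/√(1 − 0.563²) = 1/√0.6830 = 1.210; Δt_4 = 1.210 × 32.7 = 39.57 h.
Total: 68.42 + 69.09 + 41.70 + 39.57 h.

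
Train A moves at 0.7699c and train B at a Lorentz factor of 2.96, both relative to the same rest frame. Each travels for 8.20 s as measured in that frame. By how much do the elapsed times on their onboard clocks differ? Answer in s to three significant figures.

A: γ = 1/√(1 − 0.7699²) = 1/√0.4073 = 1.567; τ_A = 8.20/1.567 = 5.233 s.
B: γ = 2.96; τ_B = 8.20/2.960 = 2.770 s.

|τ_A − τ_B| = 2.46 s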